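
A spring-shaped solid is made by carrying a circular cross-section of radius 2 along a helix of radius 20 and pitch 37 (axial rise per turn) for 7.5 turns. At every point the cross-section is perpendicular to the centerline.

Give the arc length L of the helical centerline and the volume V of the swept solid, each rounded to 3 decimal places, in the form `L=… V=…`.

2πR = 2π·20 = 125.663706
per-turn = √(125.663706² + 37²) = √(15791.3670 + 1369) = √17160.3670 = 130.997584
L = 7.5 × 130.997584 = 982.481881
V = π·2² × L = 12.566371 × 982.481881 = 12346.231436

L=982.482 V=12346.231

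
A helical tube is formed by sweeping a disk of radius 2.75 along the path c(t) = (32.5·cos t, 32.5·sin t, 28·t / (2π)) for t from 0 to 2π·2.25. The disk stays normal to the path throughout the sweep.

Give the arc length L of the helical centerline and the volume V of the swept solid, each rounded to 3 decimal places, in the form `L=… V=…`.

L=463.757 V=11018.076

2πR = 2π·32.5 = 204.203522
per-turn = √(204.203522² + 28²) = √(41699.0786 + 784) = √42483.0786 = 206.114237
L = 2.25 × 206.114237 = 463.757033
V = π·2.75² × L = 23.758294 × 463.757033 = 11018.076133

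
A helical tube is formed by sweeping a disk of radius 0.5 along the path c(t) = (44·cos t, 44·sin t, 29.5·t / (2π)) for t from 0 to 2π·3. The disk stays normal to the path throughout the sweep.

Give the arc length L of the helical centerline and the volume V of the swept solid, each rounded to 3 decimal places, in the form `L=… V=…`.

2πR = 2π·44 = 276.460154
per-turn = √(276.460154² + 29.5²) = √(76430.2165 + 870.25) = √77300.4665 = 278.029614
L = 3 × 278.029614 = 834.088843
V = π·0.5² × L = 0.785398 × 834.088843 = 655.091846

L=834.089 V=655.092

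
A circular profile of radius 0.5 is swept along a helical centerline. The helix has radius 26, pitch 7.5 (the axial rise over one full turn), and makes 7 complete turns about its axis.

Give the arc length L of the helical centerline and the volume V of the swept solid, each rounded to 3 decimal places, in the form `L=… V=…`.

L=1144.744 V=899.080

2πR = 2π·26 = 163.362818
per-turn = √(163.362818² + 7.5²) = √(26687.4103 + 56.25) = √26743.6603 = 163.534890
L = 7 × 163.534890 = 1144.744231
V = π·0.5² × L = 0.785398 × 1144.744231 = 899.080017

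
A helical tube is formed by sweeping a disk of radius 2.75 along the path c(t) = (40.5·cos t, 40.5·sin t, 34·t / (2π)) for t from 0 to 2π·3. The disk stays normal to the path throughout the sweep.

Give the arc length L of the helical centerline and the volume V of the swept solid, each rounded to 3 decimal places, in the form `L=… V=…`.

L=770.191 V=18298.426

2πR = 2π·40.5 = 254.469005
per-turn = √(254.469005² + 34²) = √(64754.4745 + 1156) = √65910.4745 = 256.730354
L = 3 × 256.730354 = 770.191061
V = π·2.75² × L = 23.758294 × 770.191061 = 18298.426002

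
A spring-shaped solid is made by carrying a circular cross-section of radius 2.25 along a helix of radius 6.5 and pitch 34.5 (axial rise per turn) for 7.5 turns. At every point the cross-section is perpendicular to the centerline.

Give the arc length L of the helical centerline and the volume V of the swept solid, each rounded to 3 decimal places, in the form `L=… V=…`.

2πR = 2π·6.5 = 40.840704
per-turn = √(40.840704² + 34.5²) = √(1667.9631 + 1190.25) = √2858.2131 = 53.462259
L = 7.5 × 53.462259 = 400.966943
V = π·2.25² × L = 15.904313 × 400.966943 = 6377.103687

L=400.967 V=6377.104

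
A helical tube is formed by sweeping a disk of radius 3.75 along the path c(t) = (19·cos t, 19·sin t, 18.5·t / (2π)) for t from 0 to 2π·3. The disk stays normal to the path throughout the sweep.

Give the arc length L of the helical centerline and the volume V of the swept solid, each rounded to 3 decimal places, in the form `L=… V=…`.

L=362.416 V=16011.065

2πR = 2π·19 = 119.380521
per-turn = √(119.380521² + 18.5²) = √(14251.7088 + 342.25) = √14593.9588 = 120.805458
L = 3 × 120.805458 = 362.416375
V = π·3.75² × L = 44.178647 × 362.416375 = 16011.064982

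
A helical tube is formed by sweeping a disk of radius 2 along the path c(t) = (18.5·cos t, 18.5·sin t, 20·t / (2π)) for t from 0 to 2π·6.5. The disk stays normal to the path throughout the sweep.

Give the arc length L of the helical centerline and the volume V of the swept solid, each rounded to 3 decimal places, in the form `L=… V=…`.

2πR = 2π·18.5 = 116.238928
per-turn = √(116.238928² + 20²) = √(13511.4884 + 400) = √13911.4884 = 117.946973
L = 6.5 × 117.946973 = 766.655324
V = π·2² × L = 12.566371 × 766.655324 = 9634.074936

L=766.655 V=9634.075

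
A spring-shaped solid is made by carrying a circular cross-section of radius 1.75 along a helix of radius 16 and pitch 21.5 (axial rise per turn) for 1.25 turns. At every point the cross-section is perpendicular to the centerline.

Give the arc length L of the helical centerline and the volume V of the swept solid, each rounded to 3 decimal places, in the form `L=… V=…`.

L=128.505 V=1236.367

2πR = 2π·16 = 100.530965
per-turn = √(100.530965² + 21.5²) = √(10106.4749 + 462.25) = √10568.7249 = 102.804304
L = 1.25 × 102.804304 = 128.505380
V = π·1.75² × L = 9.621128 × 128.505380 = 1236.366645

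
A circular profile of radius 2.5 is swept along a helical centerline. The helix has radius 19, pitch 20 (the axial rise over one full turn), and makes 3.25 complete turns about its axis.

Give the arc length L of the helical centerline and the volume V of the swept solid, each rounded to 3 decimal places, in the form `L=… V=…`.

2πR = 2π·19 = 119.380521
per-turn = √(119.380521² + 20²) = √(14251.7088 + 400) = √14651.7088 = 121.044243
L = 3.25 × 121.044243 = 393.393790
V = π·2.5² × L = 19.634954 × 393.393790 = 7724.268997

L=393.394 V=7724.269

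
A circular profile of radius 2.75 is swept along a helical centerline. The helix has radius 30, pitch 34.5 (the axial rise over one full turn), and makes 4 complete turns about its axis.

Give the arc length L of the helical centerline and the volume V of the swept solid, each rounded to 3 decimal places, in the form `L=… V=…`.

L=766.507 V=18210.903

2πR = 2π·30 = 188.495559
per-turn = √(188.495559² + 34.5²) = √(35530.5758 + 1190.25) = √36720.8258 = 191.626788
L = 4 × 191.626788 = 766.507152
V = π·2.75² × L = 23.758294 × 766.507152 = 18210.902601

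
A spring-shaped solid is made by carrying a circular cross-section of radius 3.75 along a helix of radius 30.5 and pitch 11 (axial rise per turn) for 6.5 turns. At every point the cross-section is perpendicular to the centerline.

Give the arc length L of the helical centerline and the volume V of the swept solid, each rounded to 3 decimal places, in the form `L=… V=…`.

L=1247.692 V=55121.338

2πR = 2π·30.5 = 191.637152
per-turn = √(191.637152² + 11²) = √(36724.7980 + 121) = √36845.7980 = 191.952593
L = 6.5 × 191.952593 = 1247.691855
V = π·3.75² × L = 44.178647 × 1247.691855 = 55121.337632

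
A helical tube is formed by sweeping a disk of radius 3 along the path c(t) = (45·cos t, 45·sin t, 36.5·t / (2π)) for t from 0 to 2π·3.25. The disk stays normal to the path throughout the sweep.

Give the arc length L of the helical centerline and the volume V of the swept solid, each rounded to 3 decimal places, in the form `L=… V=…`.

2πR = 2π·45 = 282.743339
per-turn = √(282.743339² + 36.5²) = √(79943.7956 + 1332.25) = √81276.0456 = 285.089540
L = 3.25 × 285.089540 = 926.541004
V = π·3² × L = 28.274334 × 926.541004 = 26197.329704

L=926.541 V=26197.330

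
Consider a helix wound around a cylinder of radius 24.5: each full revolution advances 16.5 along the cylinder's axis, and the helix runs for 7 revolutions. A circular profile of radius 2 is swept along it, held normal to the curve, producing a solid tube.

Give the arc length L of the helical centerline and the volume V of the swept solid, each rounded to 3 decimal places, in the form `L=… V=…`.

L=1083.739 V=13618.661

2πR = 2π·24.5 = 153.938040
per-turn = √(153.938040² + 16.5²) = √(23696.9202 + 272.25) = √23969.1702 = 154.819799
L = 7 × 154.819799 = 1083.738593
V = π·2² × L = 12.566371 × 1083.738593 = 13618.660810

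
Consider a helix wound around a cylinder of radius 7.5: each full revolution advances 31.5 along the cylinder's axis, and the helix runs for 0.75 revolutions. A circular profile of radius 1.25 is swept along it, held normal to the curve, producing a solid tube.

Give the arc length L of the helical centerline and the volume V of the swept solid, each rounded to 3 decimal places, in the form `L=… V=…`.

L=42.512 V=208.680

2πR = 2π·7.5 = 47.123890
per-turn = √(47.123890² + 31.5²) = √(2220.6610 + 992.25) = √3212.9110 = 56.682546
L = 0.75 × 56.682546 = 42.511909
V = π·1.25² × L = 4.908739 × 42.511909 = 208.679847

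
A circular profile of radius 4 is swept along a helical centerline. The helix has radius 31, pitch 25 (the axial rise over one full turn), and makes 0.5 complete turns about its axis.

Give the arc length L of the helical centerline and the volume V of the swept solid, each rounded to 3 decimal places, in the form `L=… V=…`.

2πR = 2π·31 = 194.778745
per-turn = √(194.778745² + 25²) = √(37938.7593 + 625) = √38563.7593 = 196.376575
L = 0.5 × 196.376575 = 98.188288
V = π·4² × L = 50.265482 × 98.188288 = 4935.481650

L=98.188 V=4935.482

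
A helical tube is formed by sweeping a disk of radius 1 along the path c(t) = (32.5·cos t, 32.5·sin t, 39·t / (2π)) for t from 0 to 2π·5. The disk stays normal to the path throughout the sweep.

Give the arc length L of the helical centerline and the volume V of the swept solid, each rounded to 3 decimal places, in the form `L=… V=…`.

2πR = 2π·32.5 = 204.203522
per-turn = √(204.203522² + 39²) = √(41699.0786 + 1521) = √43220.0786 = 207.894393
L = 5 × 207.894393 = 1039.471964
V = π·1² × L = 3.141593 × 1039.471964 = 3265.597487

L=1039.472 V=3265.597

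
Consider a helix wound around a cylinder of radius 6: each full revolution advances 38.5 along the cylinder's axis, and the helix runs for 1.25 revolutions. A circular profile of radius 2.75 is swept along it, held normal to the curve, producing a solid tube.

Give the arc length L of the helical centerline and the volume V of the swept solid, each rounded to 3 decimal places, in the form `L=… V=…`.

L=67.355 V=1600.236

2πR = 2π·6 = 37.699112
per-turn = √(37.699112² + 38.5²) = √(1421.2230 + 1482.25) = √2903.4730 = 53.883885
L = 1.25 × 53.883885 = 67.354856
V = π·2.75² × L = 23.758294 × 67.354856 = 1600.236499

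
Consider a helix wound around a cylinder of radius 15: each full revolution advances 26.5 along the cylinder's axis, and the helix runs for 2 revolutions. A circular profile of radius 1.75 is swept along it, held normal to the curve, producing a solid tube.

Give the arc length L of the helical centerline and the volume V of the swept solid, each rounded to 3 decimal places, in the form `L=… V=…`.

2πR = 2π·15 = 94.247780
per-turn = √(94.247780² + 26.5²) = √(8882.6440 + 702.25) = √9584.8940 = 97.902472
L = 2 × 97.902472 = 195.804943
V = π·1.75² × L = 9.621128 × 195.804943 = 1883.864326

L=195.805 V=1883.864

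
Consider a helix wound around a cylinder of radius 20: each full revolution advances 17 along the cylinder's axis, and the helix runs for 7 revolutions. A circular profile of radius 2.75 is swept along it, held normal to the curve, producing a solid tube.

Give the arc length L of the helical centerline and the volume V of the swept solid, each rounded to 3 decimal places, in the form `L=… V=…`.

L=887.659 V=21089.257

2πR = 2π·20 = 125.663706
per-turn = √(125.663706² + 17²) = √(15791.3670 + 289) = √16080.3670 = 126.808387
L = 7 × 126.808387 = 887.658710
V = π·2.75² × L = 23.758294 × 887.658710 = 21089.256992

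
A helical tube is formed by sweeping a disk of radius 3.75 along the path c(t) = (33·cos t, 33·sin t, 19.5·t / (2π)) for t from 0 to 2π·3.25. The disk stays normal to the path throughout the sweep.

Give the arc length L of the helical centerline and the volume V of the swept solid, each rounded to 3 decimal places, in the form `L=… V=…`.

L=676.845 V=29902.103

2πR = 2π·33 = 207.345115
per-turn = √(207.345115² + 19.5²) = √(42991.9968 + 380.25) = √43372.2468 = 208.260046
L = 3.25 × 208.260046 = 676.845150
V = π·3.75² × L = 44.178647 × 676.845150 = 29902.102728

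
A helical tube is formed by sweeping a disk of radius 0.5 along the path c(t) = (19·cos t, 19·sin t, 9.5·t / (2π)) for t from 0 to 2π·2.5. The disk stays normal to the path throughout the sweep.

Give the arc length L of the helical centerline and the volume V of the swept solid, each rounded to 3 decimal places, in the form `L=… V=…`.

2πR = 2π·19 = 119.380521
per-turn = √(119.380521² + 9.5²) = √(14251.7088 + 90.25) = √14341.9588 = 119.757917
L = 2.5 × 119.757917 = 299.394793
V = π·0.5² × L = 0.785398 × 299.394793 = 235.144121

L=299.395 V=235.144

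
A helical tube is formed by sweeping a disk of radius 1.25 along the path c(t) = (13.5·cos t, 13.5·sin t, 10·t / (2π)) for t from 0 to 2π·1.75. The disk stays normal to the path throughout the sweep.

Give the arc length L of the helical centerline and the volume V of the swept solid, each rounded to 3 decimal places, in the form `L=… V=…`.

2πR = 2π·13.5 = 84.823002
per-turn = √(84.823002² + 10²) = √(7194.9416 + 100) = √7294.9416 = 85.410430
L = 1.75 × 85.410430 = 149.468253
V = π·1.25² × L = 4.908739 × 149.468253 = 733.700572

L=149.468 V=733.701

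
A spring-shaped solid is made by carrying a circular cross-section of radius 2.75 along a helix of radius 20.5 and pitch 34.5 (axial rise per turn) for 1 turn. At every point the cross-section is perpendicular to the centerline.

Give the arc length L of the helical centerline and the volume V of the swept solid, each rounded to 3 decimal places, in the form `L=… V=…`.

2πR = 2π·20.5 = 128.805299
per-turn = √(128.805299² + 34.5²) = √(16590.8050 + 1190.25) = √17781.0550 = 133.345622
L = 1 × 133.345622 = 133.345622
V = π·2.75² × L = 23.758294 × 133.345622 = 3168.064558

L=133.346 V=3168.065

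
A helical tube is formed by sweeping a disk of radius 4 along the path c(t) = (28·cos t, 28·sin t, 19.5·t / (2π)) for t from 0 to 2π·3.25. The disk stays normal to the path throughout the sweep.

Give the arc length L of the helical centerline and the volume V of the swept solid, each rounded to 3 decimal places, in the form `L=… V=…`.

2πR = 2π·28 = 175.929189
per-turn = √(175.929189² + 19.5²) = √(30951.0794 + 380.25) = √31331.3294 = 177.006580
L = 3.25 × 177.006580 = 575.271385
V = π·4² × L = 50.265482 × 575.271385 = 28916.293729

L=575.271 V=28916.294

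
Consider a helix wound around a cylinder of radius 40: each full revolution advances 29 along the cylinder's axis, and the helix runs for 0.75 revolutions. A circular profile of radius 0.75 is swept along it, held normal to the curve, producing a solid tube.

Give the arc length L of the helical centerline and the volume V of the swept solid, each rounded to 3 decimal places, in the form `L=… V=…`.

2πR = 2π·40 = 251.327412
per-turn = √(251.327412² + 29²) = √(63165.4682 + 841) = √64006.4682 = 252.994996
L = 0.75 × 252.994996 = 189.746247
V = π·0.75² × L = 1.767146 × 189.746247 = 335.309297

L=189.746 V=335.309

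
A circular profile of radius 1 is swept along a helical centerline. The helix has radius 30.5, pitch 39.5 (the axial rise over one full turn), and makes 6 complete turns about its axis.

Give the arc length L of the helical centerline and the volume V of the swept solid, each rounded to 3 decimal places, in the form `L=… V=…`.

2πR = 2π·30.5 = 191.637152
per-turn = √(191.637152² + 39.5²) = √(36724.7980 + 1560.25) = √38285.0480 = 195.665654
L = 6 × 195.665654 = 1173.993921
V = π·1² × L = 3.141593 × 1173.993921 = 3688.210678

L=1173.994 V=3688.211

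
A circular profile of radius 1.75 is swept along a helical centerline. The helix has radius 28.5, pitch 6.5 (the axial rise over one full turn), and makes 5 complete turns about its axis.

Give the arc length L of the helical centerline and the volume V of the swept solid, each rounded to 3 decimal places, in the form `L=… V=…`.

L=895.944 V=8619.987

2πR = 2π·28.5 = 179.070781
per-turn = √(179.070781² + 6.5²) = √(32066.3447 + 42.25) = √32108.5947 = 179.188713
L = 5 × 179.188713 = 895.943563
V = π·1.75² × L = 9.621128 × 895.943563 = 8619.987251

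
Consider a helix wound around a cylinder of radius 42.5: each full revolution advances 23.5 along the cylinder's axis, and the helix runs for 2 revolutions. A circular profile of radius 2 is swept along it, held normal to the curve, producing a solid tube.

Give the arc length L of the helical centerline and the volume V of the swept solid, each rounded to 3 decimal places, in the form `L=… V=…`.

L=536.135 V=6737.269

2πR = 2π·42.5 = 267.035376
per-turn = √(267.035376² + 23.5²) = √(71307.8918 + 552.25) = √71860.1418 = 268.067420
L = 2 × 268.067420 = 536.134840
V = π·2² × L = 12.566371 × 536.134840 = 6737.269105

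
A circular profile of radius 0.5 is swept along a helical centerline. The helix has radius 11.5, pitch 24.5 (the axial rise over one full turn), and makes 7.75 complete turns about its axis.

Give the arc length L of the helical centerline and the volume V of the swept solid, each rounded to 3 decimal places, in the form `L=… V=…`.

2πR = 2π·11.5 = 72.256631
per-turn = √(72.256631² + 24.5²) = √(5221.0207 + 600.25) = √5821.2707 = 76.297252
L = 7.75 × 76.297252 = 591.303706
V = π·0.5² × L = 0.785398 × 591.303706 = 464.408845

L=591.304 V=464.409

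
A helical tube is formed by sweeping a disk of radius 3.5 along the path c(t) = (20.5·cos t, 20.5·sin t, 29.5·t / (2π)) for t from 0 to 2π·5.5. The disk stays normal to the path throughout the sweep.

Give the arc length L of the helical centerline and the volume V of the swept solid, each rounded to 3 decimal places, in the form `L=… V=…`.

2πR = 2π·20.5 = 128.805299
per-turn = √(128.805299² + 29.5²) = √(16590.8050 + 870.25) = √17461.0550 = 132.140285
L = 5.5 × 132.140285 = 726.771569
V = π·3.5² × L = 38.484510 × 726.771569 = 27969.447725

L=726.772 V=27969.448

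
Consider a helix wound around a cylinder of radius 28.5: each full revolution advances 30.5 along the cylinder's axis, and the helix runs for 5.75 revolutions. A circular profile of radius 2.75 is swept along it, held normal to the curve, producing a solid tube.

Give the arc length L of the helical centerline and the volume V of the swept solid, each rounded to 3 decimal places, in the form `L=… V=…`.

L=1044.485 V=24815.194

2πR = 2π·28.5 = 179.070781
per-turn = √(179.070781² + 30.5²) = √(32066.3447 + 930.25) = √32996.5947 = 181.649648
L = 5.75 × 181.649648 = 1044.485477
V = π·2.75² × L = 23.758294 × 1044.485477 = 24815.193510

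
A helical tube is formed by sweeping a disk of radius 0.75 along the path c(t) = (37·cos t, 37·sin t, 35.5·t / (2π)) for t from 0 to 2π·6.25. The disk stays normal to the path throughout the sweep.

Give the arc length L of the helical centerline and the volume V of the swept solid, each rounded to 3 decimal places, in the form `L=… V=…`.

L=1469.829 V=2597.403

2πR = 2π·37 = 232.477856
per-turn = √(232.477856² + 35.5²) = √(54045.9537 + 1260.25) = √55306.2037 = 235.172710
L = 6.25 × 235.172710 = 1469.829440
V = π·0.75² × L = 1.767146 × 1469.829440 = 2597.403021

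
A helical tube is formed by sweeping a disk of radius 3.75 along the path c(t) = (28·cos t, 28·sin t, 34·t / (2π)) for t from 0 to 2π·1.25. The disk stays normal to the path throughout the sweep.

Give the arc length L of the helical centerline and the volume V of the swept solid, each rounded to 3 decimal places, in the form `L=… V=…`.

2πR = 2π·28 = 175.929189
per-turn = √(175.929189² + 34²) = √(30951.0794 + 1156) = √32107.0794 = 179.184484
L = 1.25 × 179.184484 = 223.980605
V = π·3.75² × L = 44.178647 × 223.980605 = 9895.160029

L=223.981 V=9895.160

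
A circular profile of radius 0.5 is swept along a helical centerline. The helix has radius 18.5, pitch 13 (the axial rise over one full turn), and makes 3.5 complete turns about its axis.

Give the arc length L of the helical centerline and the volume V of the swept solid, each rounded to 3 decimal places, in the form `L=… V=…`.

2πR = 2π·18.5 = 116.238928
per-turn = √(116.238928² + 13²) = √(13511.4884 + 169) = √13680.4884 = 116.963620
L = 3.5 × 116.963620 = 409.372670
V = π·0.5² × L = 0.785398 × 409.372670 = 321.520543

L=409.373 V=321.521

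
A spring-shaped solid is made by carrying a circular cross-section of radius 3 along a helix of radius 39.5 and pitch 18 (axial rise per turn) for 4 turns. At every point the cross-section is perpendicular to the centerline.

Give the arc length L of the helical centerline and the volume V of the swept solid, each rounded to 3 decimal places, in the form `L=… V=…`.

2πR = 2π·39.5 = 248.185820
per-turn = √(248.185820² + 18²) = √(61596.2011 + 324) = √61920.2011 = 248.837700
L = 4 × 248.837700 = 995.350801
V = π·3² × L = 28.274334 × 995.350801 = 28142.880878

L=995.351 V=28142.881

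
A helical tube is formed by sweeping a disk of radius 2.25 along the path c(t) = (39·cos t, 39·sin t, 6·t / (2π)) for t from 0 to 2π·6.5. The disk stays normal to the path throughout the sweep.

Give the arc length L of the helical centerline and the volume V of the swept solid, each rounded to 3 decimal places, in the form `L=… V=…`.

L=1593.265 V=25339.783

2πR = 2π·39 = 245.044227
per-turn = √(245.044227² + 6²) = √(60046.6732 + 36) = √60082.6732 = 245.117672
L = 6.5 × 245.117672 = 1593.264869
V = π·2.25² × L = 15.904313 × 1593.264869 = 25339.782858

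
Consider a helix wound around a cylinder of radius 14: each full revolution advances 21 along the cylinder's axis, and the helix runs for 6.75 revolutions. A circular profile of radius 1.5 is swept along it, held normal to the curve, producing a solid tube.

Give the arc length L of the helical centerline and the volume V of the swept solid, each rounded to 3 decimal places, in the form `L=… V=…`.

L=610.447 V=4314.994

2πR = 2π·14 = 87.964594
per-turn = √(87.964594² + 21²) = √(7737.7699 + 441) = √8178.7699 = 90.436552
L = 6.75 × 90.436552 = 610.446723
V = π·1.5² × L = 7.068583 × 610.446723 = 4314.993614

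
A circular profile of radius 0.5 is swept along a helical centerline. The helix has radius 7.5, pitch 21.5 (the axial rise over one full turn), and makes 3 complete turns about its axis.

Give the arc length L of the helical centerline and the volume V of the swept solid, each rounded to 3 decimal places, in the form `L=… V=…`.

2πR = 2π·7.5 = 47.123890
per-turn = √(47.123890² + 21.5²) = √(2220.6610 + 462.25) = √2682.9110 = 51.796824
L = 3 × 51.796824 = 155.390472
V = π·0.5² × L = 0.785398 × 155.390472 = 122.043392

L=155.390 V=122.043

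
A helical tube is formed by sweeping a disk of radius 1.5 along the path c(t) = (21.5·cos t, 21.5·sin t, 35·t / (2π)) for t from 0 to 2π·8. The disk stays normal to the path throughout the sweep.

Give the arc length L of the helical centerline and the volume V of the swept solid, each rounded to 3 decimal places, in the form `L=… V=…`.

2πR = 2π·21.5 = 135.088484
per-turn = √(135.088484² + 35²) = √(18248.8985 + 1225) = √19473.8985 = 139.548911
L = 8 × 139.548911 = 1116.391287
V = π·1.5² × L = 7.068583 × 1116.391287 = 7891.305000

L=1116.391 V=7891.305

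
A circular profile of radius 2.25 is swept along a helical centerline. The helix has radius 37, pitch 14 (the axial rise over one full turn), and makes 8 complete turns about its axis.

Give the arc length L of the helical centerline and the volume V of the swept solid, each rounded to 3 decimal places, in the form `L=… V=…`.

2πR = 2π·37 = 232.477856
per-turn = √(232.477856² + 14²) = √(54045.9537 + 196) = √54241.9537 = 232.899020
L = 8 × 232.899020 = 1863.192163
V = π·2.25² × L = 15.904313 × 1863.192163 = 29632.790986

L=1863.192 V=29632.791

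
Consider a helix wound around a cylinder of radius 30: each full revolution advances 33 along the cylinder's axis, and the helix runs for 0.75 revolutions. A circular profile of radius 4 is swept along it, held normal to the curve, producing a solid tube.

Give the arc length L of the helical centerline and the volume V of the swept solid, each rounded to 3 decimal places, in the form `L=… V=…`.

L=143.522 V=7214.193

2πR = 2π·30 = 188.495559
per-turn = √(188.495559² + 33²) = √(35530.5758 + 1089) = √36619.5758 = 191.362420
L = 0.75 × 191.362420 = 143.521815
V = π·4² × L = 50.265482 × 143.521815 = 7214.193280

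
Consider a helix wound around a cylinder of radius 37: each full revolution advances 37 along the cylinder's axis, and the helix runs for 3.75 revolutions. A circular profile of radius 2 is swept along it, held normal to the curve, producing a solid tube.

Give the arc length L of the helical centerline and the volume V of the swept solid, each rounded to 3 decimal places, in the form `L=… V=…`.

L=882.764 V=11093.143

2πR = 2π·37 = 232.477856
per-turn = √(232.477856² + 37²) = √(54045.9537 + 1369) = √55414.9537 = 235.403810
L = 3.75 × 235.403810 = 882.764287
V = π·2² × L = 12.566371 × 882.764287 = 11093.143196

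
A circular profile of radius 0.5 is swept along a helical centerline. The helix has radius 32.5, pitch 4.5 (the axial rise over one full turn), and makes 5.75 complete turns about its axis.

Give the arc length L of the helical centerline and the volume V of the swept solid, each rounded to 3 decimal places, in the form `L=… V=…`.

L=1174.455 V=922.415

2πR = 2π·32.5 = 204.203522
per-turn = √(204.203522² + 4.5²) = √(41699.0786 + 20.25) = √41719.3286 = 204.253099
L = 5.75 × 204.253099 = 1174.455321
V = π·0.5² × L = 0.785398 × 1174.455321 = 922.415052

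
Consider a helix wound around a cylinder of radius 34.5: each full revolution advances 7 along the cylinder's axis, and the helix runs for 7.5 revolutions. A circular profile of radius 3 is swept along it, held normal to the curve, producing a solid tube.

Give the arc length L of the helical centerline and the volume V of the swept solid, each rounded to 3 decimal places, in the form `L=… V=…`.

2πR = 2π·34.5 = 216.769893
per-turn = √(216.769893² + 7²) = √(46989.1866 + 49) = √47038.1866 = 216.882887
L = 7.5 × 216.882887 = 1626.621650
V = π·3² × L = 28.274334 × 1626.621650 = 45991.643644

L=1626.622 V=45991.644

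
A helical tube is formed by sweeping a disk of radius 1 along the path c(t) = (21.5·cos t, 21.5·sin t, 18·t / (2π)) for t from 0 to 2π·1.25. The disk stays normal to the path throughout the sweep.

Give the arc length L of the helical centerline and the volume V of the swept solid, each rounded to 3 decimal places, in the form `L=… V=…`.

2πR = 2π·21.5 = 135.088484
per-turn = √(135.088484² + 18²) = √(18248.8985 + 324) = √18572.8985 = 136.282422
L = 1.25 × 136.282422 = 170.353027
V = π·1² × L = 3.141593 × 170.353027 = 535.179820

L=170.353 V=535.180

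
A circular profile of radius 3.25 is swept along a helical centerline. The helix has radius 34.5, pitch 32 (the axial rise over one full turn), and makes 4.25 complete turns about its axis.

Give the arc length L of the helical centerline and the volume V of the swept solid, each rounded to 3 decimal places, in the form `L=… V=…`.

L=931.256 V=30901.943

2πR = 2π·34.5 = 216.769893
per-turn = √(216.769893² + 32²) = √(46989.1866 + 1024) = √48013.1866 = 219.119115
L = 4.25 × 219.119115 = 931.256239
V = π·3.25² × L = 33.183072 × 931.256239 = 30901.943195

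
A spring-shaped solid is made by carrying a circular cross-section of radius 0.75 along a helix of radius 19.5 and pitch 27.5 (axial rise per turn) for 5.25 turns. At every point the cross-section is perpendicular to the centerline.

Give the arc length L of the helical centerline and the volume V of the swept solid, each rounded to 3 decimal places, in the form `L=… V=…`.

L=659.244 V=1164.981

2πR = 2π·19.5 = 122.522113
per-turn = √(122.522113² + 27.5²) = √(15011.6683 + 756.25) = √15767.9183 = 125.570372
L = 5.25 × 125.570372 = 659.244452
V = π·0.75² × L = 1.767146 × 659.244452 = 1164.981110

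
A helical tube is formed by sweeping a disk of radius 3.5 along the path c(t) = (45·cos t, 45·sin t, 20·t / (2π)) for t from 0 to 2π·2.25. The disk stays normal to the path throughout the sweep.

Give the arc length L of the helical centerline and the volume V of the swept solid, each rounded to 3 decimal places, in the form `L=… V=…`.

L=637.762 V=24543.961

2πR = 2π·45 = 282.743339
per-turn = √(282.743339² + 20²) = √(79943.7956 + 400) = √80343.7956 = 283.449812
L = 2.25 × 283.449812 = 637.762076
V = π·3.5² × L = 38.484510 × 637.762076 = 24543.960992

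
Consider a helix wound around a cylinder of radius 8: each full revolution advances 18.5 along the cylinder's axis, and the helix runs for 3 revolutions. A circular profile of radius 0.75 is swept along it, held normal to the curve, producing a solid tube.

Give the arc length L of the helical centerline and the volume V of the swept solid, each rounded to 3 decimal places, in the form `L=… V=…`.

L=160.685 V=283.955

2πR = 2π·8 = 50.265482
per-turn = √(50.265482² + 18.5²) = √(2526.6187 + 342.25) = √2868.8687 = 53.561822
L = 3 × 53.561822 = 160.685465
V = π·0.75² × L = 1.767146 × 160.685465 = 283.954655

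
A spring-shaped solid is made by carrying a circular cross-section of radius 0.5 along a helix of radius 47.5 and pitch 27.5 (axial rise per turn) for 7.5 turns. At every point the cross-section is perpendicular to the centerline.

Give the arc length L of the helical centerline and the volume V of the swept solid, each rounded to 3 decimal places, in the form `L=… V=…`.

L=2247.867 V=1765.471

2πR = 2π·47.5 = 298.451302
per-turn = √(298.451302² + 27.5²) = √(89073.1797 + 756.25) = √89829.4297 = 299.715581
L = 7.5 × 299.715581 = 2247.866860
V = π·0.5² × L = 0.785398 × 2247.866860 = 1765.470504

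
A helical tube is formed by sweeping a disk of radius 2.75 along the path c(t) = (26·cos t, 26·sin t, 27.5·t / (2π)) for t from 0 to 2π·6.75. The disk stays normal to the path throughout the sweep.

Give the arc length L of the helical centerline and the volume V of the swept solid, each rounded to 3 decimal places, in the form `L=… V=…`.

L=1118.214 V=26566.849

2πR = 2π·26 = 163.362818
per-turn = √(163.362818² + 27.5²) = √(26687.4103 + 756.25) = √27443.6603 = 165.661282
L = 6.75 × 165.661282 = 1118.213652
V = π·2.75² × L = 23.758294 × 1118.213652 = 26566.849204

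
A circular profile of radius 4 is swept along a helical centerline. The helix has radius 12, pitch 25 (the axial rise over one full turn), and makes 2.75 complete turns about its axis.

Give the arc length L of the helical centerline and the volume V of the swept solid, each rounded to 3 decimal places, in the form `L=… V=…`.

2πR = 2π·12 = 75.398224
per-turn = √(75.398224² + 25²) = √(5684.8921 + 625) = √6309.8921 = 79.434829
L = 2.75 × 79.434829 = 218.445781
V = π·4² × L = 50.265482 × 218.445781 = 10980.282577

L=218.446 V=10980.283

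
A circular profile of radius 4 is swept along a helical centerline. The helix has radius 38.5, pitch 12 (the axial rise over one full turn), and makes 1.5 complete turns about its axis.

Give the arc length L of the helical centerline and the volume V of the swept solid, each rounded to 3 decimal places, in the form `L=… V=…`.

L=363.300 V=18261.457

2πR = 2π·38.5 = 241.902634
per-turn = √(241.902634² + 12²) = √(58516.8845 + 144) = √58660.8845 = 242.200092
L = 1.5 × 242.200092 = 363.300138
V = π·4² × L = 50.265482 × 363.300138 = 18261.456702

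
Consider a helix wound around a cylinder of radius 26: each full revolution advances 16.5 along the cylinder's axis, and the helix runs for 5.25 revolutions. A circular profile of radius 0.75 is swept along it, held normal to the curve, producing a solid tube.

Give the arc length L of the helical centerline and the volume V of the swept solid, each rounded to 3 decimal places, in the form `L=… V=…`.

2πR = 2π·26 = 163.362818
per-turn = √(163.362818² + 16.5²) = √(26687.4103 + 272.25) = √26959.6603 = 164.193972
L = 5.25 × 164.193972 = 862.018351
V = π·0.75² × L = 1.767146 × 862.018351 = 1523.312166

L=862.018 V=1523.312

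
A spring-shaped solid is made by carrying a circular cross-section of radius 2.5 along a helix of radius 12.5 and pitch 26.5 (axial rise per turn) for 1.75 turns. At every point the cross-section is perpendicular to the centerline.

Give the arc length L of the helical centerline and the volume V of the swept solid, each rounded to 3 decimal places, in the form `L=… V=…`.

2πR = 2π·12.5 = 78.539816
per-turn = √(78.539816² + 26.5²) = √(6168.5028 + 702.25) = √6870.7528 = 82.890004
L = 1.75 × 82.890004 = 145.057507
V = π·2.5² × L = 19.634954 × 145.057507 = 2848.197487

L=145.058 V=2848.197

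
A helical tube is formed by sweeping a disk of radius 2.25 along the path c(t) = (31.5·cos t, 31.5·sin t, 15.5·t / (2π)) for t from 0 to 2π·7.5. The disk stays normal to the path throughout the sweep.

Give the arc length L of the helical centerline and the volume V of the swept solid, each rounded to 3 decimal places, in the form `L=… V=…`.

L=1488.948 V=23680.688

2πR = 2π·31.5 = 197.920337
per-turn = √(197.920337² + 15.5²) = √(39172.4599 + 240.25) = √39412.7099 = 198.526346
L = 7.5 × 198.526346 = 1488.947591
V = π·2.25² × L = 15.904313 × 1488.947591 = 23680.688250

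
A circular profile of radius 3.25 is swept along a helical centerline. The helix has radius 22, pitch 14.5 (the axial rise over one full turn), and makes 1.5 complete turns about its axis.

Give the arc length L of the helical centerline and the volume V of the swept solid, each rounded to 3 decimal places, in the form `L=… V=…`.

L=208.483 V=6918.098

2πR = 2π·22 = 138.230077
per-turn = √(138.230077² + 14.5²) = √(19107.5541 + 210.25) = √19317.8041 = 138.988504
L = 1.5 × 138.988504 = 208.482755
V = π·3.25² × L = 33.183072 × 208.482755 = 6918.098365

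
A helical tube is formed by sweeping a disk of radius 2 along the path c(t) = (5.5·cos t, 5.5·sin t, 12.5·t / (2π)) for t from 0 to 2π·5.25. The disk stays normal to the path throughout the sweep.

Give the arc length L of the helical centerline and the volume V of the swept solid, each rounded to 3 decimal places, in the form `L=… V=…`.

L=192.931 V=2424.443

2πR = 2π·5.5 = 34.557519
per-turn = √(34.557519² + 12.5²) = √(1194.2221 + 156.25) = √1350.4721 = 36.748770
L = 5.25 × 36.748770 = 192.931045
V = π·2² × L = 12.566371 × 192.931045 = 2424.443015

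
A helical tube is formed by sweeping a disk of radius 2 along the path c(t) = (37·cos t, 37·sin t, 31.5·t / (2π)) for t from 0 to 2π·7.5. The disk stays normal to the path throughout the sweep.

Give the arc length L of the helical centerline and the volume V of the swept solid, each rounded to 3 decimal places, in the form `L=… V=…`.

2πR = 2π·37 = 232.477856
per-turn = √(232.477856² + 31.5²) = √(54045.9537 + 992.25) = √55038.2037 = 234.602224
L = 7.5 × 234.602224 = 1759.516683
V = π·2² × L = 12.566371 × 1759.516683 = 22110.738742

L=1759.517 V=22110.739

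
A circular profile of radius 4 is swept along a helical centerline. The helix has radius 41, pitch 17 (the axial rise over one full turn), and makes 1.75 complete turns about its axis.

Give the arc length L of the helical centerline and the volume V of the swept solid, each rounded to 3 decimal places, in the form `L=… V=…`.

2πR = 2π·41 = 257.610598
per-turn = √(257.610598² + 17²) = √(66363.2200 + 289) = √66652.2200 = 258.170912
L = 1.75 × 258.170912 = 451.799097
V = π·4² × L = 50.265482 × 451.799097 = 22709.899567

L=451.799 V=22709.900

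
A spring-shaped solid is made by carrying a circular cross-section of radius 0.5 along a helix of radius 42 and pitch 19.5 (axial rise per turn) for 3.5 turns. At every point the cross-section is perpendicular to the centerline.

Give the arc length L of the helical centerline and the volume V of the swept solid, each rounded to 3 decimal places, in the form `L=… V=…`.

L=926.146 V=727.394

2πR = 2π·42 = 263.893783
per-turn = √(263.893783² + 19.5²) = √(69639.9287 + 380.25) = √70020.1787 = 264.613262
L = 3.5 × 264.613262 = 926.146419
V = π·0.5² × L = 0.785398 × 926.146419 = 727.393696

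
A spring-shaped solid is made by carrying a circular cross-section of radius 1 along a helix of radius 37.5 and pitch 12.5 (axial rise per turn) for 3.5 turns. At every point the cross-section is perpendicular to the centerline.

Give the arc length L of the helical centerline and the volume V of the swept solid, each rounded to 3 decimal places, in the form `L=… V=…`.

L=825.828 V=2594.414

2πR = 2π·37.5 = 235.619449
per-turn = √(235.619449² + 12.5²) = √(55516.5248 + 156.25) = √55672.7748 = 235.950789
L = 3.5 × 235.950789 = 825.827761
V = π·1² × L = 3.141593 × 825.827761 = 2594.414427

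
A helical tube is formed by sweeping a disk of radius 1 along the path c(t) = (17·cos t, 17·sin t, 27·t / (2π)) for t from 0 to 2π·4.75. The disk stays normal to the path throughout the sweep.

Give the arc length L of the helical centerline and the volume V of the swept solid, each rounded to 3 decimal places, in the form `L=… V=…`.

2πR = 2π·17 = 106.814150
per-turn = √(106.814150² + 27²) = √(11409.2627 + 729) = √12138.2627 = 110.173784
L = 4.75 × 110.173784 = 523.325474
V = π·1² × L = 3.141593 × 523.325474 = 1644.075465

L=523.325 V=1644.075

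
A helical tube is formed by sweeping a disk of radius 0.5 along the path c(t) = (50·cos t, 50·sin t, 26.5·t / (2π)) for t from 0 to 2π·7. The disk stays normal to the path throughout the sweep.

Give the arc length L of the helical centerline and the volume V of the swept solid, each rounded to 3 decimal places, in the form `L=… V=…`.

L=2206.925 V=1733.315

2πR = 2π·50 = 314.159265
per-turn = √(314.159265² + 26.5²) = √(98696.0440 + 702.25) = √99398.2940 = 315.274950
L = 7 × 315.274950 = 2206.924649
V = π·0.5² × L = 0.785398 × 2206.924649 = 1733.314566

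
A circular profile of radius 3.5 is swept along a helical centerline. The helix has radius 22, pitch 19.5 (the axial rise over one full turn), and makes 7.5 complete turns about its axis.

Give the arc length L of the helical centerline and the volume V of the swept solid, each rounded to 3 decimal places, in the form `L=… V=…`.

L=1046.990 V=40292.914

2πR = 2π·22 = 138.230077
per-turn = √(138.230077² + 19.5²) = √(19107.5541 + 380.25) = √19487.8041 = 139.598725
L = 7.5 × 139.598725 = 1046.990440
V = π·3.5² × L = 38.484510 × 1046.990440 = 40292.914071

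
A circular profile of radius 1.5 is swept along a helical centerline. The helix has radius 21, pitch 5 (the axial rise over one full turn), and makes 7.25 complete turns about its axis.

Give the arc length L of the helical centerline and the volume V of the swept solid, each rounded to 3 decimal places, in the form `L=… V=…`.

2πR = 2π·21 = 131.946891
per-turn = √(131.946891² + 5²) = √(17409.9822 + 25) = √17434.9822 = 132.041593
L = 7.25 × 132.041593 = 957.301546
V = π·1.5² × L = 7.068583 × 957.301546 = 6766.765884

L=957.302 V=6766.766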